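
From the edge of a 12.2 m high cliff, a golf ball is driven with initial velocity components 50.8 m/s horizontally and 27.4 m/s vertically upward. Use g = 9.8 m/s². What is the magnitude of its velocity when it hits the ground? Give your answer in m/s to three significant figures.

59.8 m/s

Vertical motion (up positive, ground at y = 0): 4.900 t² − (27.40) t − 12.2 = 0, so t = (27.40 + √(27.40² + 2·9.80·12.2)) / 9.80 = (27.40 + 31.46) / 9.80 = 6.006 s.
Vertical velocity at impact: v_y = v_y0 − g t = 27.40 − 9.80 × 6.006 = −31.46 m/s.
Speed: |v| = √(vₓ² + v_y²) = √(50.80² + 31.46²) = 59.75 m/s.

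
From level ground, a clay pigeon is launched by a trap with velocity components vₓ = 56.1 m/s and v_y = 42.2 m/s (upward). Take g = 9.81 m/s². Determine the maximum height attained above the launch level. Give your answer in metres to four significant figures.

90.77 m

Peak height H = v_y0² / (2g) = 1780.8 / 19.62 = 90.77 m.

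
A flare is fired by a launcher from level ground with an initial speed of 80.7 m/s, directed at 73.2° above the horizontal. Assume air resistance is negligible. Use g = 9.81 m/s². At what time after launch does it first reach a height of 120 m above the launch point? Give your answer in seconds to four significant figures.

1.747 s

Components: vₓ = 80.70 cos 73.2° = 23.32 m/s, v_y0 = 80.70 sin 73.2° = 77.26 m/s.
Height y(t) = 77.26 t − 4.905 t² = 120 gives 4.905 t² − 77.26 t + 120 = 0.
t = [77.26 ± √(77.26² − 2·9.81·120)] / 9.81 = (77.26 ± 60.12) / 9.81, so t = 1.747 s or t = 14.00 s.
The first (ascending) time is 1.747 s.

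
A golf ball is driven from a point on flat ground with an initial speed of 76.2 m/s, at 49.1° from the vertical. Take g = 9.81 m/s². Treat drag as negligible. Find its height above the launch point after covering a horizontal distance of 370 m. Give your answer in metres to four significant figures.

118.1 m

Components: vₓ = 76.20 sin 49.1° = 57.60 m/s, v_y0 = 76.20 cos 49.1° = 49.89 m/s.
Time to reach x = 370 m: t = x/vₓ = 370/57.60 = 6.424 s.
Height: y = v_y0 t − ½ g t² = 49.89 × 6.424 − 4.905 × 6.424² = 320.5 − 202.4 = 118.1 m.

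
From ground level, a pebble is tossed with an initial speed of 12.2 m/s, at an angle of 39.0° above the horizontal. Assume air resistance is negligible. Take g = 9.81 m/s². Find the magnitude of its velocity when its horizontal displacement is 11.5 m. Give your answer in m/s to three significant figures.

Components: vₓ = 12.20 cos 39.0° = 9.481 m/s, v_y0 = 12.20 sin 39.0° = 7.678 m/s.
Time to reach x = 11.5 m: t = x/vₓ = 11.5/9.481 = 1.213 s.
Vertical velocity there: v_y = v_y0 − g t = 7.678 − 9.81 × 1.213 = −4.221 m/s.
Speed: √(vₓ² + v_y²) = √(9.481² + 4.221²) = 10.38 m/s.

10.4 m/s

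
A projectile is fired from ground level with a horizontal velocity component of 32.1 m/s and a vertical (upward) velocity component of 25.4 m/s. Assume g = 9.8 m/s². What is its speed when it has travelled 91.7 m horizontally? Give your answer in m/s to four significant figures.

32.20 m/s

Time to reach x = 91.7 m: t = x/vₓ = 91.7/32.10 = 2.857 s.
Vertical velocity there: v_y = v_y0 − g t = 25.40 − 9.80 × 2.857 = −2.596 m/s.
Speed: √(vₓ² + v_y²) = √(32.10² + 2.596²) = 32.20 m/s.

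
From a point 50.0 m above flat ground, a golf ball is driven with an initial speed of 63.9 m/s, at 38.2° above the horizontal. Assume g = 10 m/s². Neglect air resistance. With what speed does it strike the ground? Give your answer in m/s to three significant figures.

vₓ = 63.90 cos 38.2° = 50.22 m/s; v_y0 = 63.90 sin 38.2° = 39.52 m/s.
With up positive and y = 0 at the ground: y(t) = 50.0 + (39.52) t − 5.000 t². Setting y = 0 and taking the positive root: t = [39.52 + √(39.52² + 2·10.0·50.0)] / 10.0 = (39.52 + 50.61) / 10.0 = 9.013 s.
Vertical velocity at impact: v_y = v_y0 − g t = 39.52 − 10.0 × 9.013 = −50.61 m/s.
Speed: |v| = √(vₓ² + v_y²) = √(50.22² + 50.61²) = 71.30 m/s.

71.3 m/s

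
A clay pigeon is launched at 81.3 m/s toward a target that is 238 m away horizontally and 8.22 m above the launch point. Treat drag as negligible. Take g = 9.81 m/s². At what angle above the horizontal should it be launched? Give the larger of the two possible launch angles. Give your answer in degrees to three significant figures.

Trajectory: y = x tanθ − g x² (1 + tan²θ)/(2v₀²). With x = 238, y = 8.22, v₀ = 81.3, g = 9.81:
42.04 tan²θ − 238 tanθ + (50.26) = 0.
tanθ = [238 ± √(238² − 4 × 42.04 × (50.26))] / (2 × 42.04) = (238 ± 219.5) / 84.07, giving tanθ = 0.2197 or 5.442.
θ = 12.39° or 79.59°; the larger is 79.59°.

79.6°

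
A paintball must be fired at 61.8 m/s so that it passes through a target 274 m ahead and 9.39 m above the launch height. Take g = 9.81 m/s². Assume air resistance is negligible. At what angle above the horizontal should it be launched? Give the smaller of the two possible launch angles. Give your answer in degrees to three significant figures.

24.7°

Trajectory: y = x tanθ − g x² (1 + tan²θ)/(2v₀²). With x = 274, y = 9.39, v₀ = 61.8, g = 9.81:
96.42 tan²θ − 274 tanθ + (105.8) = 0.
tanθ = [274 ± √(274² − 4 × 96.42 × (105.8))] / (2 × 96.42) = (274 ± 185.1) / 192.8, giving tanθ = 0.4609 or 2.381.
θ = 24.75° or 67.22°; the smaller is 24.75°.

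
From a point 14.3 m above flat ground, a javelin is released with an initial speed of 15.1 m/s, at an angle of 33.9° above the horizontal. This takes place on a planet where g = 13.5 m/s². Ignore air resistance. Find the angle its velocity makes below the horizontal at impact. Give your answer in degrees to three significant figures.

Resolve: vₓ = 15.10 cos 33.9° = 12.53 m/s and v_y0 = 15.10 sin 33.9° = 8.422 m/s.
With up positive and y = 0 at the ground: y(t) = 14.3 + (8.422) t − 6.750 t². Setting y = 0 and taking the positive root: t = [8.422 + √(8.422² + 2·13.5·14.3)] / 13.5 = (8.422 + 21.38) / 13.5 = 2.207 s.
At impact: v_y = v_y0 − g t = −21.38 m/s; vₓ = 12.53 m/s.
Angle below horizontal: arctan(|v_y|/vₓ) = arctan(21.38/12.53) = 59.62°.

59.6°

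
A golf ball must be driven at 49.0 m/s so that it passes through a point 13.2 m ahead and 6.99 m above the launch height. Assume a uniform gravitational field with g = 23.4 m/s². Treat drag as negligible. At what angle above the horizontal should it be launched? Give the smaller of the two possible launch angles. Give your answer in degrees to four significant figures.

31.74°

Trajectory: y = x tanθ − g x² (1 + tan²θ)/(2v₀²). With x = 13.2, y = 6.99, v₀ = 49.0, g = 23.4:
0.8491 tan²θ − 13.2 tanθ + (7.839) = 0.
tanθ = [13.2 ± √(13.2² − 4 × 0.8491 × (7.839))] / (2 × 0.8491) = (13.2 ± 12.15) / 1.698, giving tanθ = 0.6185 or 14.93.
θ = 31.74° or 86.17°; the smaller is 31.74°.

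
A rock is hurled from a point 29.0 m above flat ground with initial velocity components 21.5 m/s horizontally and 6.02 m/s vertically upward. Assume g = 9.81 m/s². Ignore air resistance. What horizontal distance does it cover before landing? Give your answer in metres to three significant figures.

67.1 m

The projectile lands when y = 29.0 + (6.020) t − ½·9.81·t² = 0. Positive root: t = (6.020 + √(6.020² + 2·9.81·29.0)) / 9.81 = (6.020 + 24.60) / 9.81 = 3.121 s.
Horizontal distance: R = vₓ t = 21.50 × 3.121 = 67.11 m.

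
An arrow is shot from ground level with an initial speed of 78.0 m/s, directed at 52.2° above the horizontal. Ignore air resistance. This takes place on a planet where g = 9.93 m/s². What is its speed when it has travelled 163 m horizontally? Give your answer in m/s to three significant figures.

vₓ = 78.00 cos 52.2° = 47.81 m/s; v_y0 = 78.00 sin 52.2° = 61.63 m/s.
At x = 163 m, t = x/vₓ = 163/47.81 = 3.410 s.
Vertical velocity there: v_y = v_y0 − g t = 61.63 − 9.93 × 3.410 = 27.78 m/s.
Speed: √(vₓ² + v_y²) = √(47.81² + 27.78²) = 55.29 m/s.

55.3 m/s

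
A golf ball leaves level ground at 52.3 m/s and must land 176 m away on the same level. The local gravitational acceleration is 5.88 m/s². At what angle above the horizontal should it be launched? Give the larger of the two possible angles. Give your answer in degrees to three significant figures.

Level-ground range R = v₀² sin(2θ)/g ⇒ sin(2θ) = gR/v₀² = 5.88 × 176 / 52.3² = 0.3783.
2θ = 22.23° or 180° − 22.23° = 157.8°, so θ = 11.12° or 78.88°.
The larger angle is 78.88°.

78.9°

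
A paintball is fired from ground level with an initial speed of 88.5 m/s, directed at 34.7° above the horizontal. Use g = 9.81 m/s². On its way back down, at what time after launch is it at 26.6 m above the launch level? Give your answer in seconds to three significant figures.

Horizontal component vₓ = 88.50 cos 34.7° = 72.76 m/s; vertical v_y0 = 88.50 sin 34.7° = 50.38 m/s.
Require v_y0 t − ½ g t² = 26.6, i.e. 4.905 t² − 50.38 t + 26.6 = 0.
t = [50.38 ± √(50.38² − 2·9.81·26.6)] / 9.81 = (50.38 ± 44.90) / 9.81, so t = 0.5583 s or t = 9.713 s.
The descending-branch root is 9.713 s.

9.71 s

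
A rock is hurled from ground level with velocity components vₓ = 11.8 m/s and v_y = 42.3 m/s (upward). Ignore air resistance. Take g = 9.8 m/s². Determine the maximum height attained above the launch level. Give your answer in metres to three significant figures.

91.3 m

Peak height H = v_y0² / (2g) = 1789.3 / 19.60 = 91.29 m.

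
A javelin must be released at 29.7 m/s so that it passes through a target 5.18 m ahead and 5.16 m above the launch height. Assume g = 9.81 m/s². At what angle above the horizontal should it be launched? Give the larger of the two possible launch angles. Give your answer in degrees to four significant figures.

Trajectory: y = x tanθ − g x² (1 + tan²θ)/(2v₀²). With x = 5.18, y = 5.16, v₀ = 29.7, g = 9.81:
0.1492 tan²θ − 5.18 tanθ + (5.309) = 0.
tanθ = [5.18 ± √(5.18² − 4 × 0.1492 × (5.309))] / (2 × 0.1492) = (5.18 ± 4.865) / 0.2984, giving tanθ = 1.057 or 33.66.
θ = 46.59° or 88.30°; the larger is 88.30°.

88.30°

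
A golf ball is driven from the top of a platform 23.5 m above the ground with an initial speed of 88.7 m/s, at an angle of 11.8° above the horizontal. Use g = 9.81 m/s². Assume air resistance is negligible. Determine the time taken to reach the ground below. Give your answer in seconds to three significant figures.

4.71 s

Horizontal component vₓ = 88.70 cos 11.8° = 86.83 m/s; vertical v_y0 = 88.70 sin 11.8° = 18.14 m/s.
With up positive and y = 0 at the ground: y(t) = 23.5 + (18.14) t − 4.905 t². Setting y = 0 and taking the positive root: t = [18.14 + √(18.14² + 2·9.81·23.5)] / 9.81 = (18.14 + 28.11) / 9.81 = 4.714 s.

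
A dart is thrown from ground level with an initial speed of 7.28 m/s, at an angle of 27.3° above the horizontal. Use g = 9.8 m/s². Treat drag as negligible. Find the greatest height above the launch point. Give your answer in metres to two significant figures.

0.57 m

Resolve: vₓ = 7.280 cos 27.3° = 6.469 m/s and v_y0 = 7.280 sin 27.3° = 3.339 m/s.
Maximum height: H = v_y0² / (2g) = 3.339² / (2 × 9.80) = 0.5688 m.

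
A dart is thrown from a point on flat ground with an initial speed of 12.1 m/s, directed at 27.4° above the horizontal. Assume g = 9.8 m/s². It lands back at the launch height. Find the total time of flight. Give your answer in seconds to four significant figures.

Horizontal component vₓ = 12.10 cos 27.4° = 10.74 m/s; vertical v_y0 = 12.10 sin 27.4° = 5.568 m/s.
Time of flight on level ground: T = 2 v_y0 / g = 2 × 5.568 / 9.80 = 1.136 s.

1.136 s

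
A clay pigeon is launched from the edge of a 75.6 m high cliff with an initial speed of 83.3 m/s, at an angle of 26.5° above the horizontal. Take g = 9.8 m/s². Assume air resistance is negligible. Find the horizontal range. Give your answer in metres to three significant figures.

Components: vₓ = 83.30 cos 26.5° = 74.55 m/s, v_y0 = 83.30 sin 26.5° = 37.17 m/s.
The projectile lands when y = 75.6 + (37.17) t − ½·9.80·t² = 0. Positive root: t = (37.17 + √(37.17² + 2·9.80·75.6)) / 9.80 = (37.17 + 53.51) / 9.80 = 9.253 s.
Horizontal distance: R = vₓ t = 74.55 × 9.253 = 689.8 m.

690 m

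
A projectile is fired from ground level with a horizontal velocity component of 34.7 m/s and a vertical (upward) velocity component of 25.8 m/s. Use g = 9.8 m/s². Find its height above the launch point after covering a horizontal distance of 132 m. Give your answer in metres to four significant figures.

x = vₓ t ⇒ t = 132/34.70 = 3.804 s.
Height: y = v_y0 t − ½ g t² = 25.80 × 3.804 − 4.900 × 3.804² = 98.14 − 70.91 = 27.24 m.

27.24 m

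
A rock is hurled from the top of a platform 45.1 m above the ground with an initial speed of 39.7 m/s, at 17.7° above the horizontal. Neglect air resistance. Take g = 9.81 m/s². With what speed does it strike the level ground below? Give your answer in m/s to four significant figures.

Horizontal component vₓ = 39.70 cos 17.7° = 37.82 m/s; vertical v_y0 = 39.70 sin 17.7° = 12.07 m/s.
With up positive and y = 0 at the ground: y(t) = 45.1 + (12.07) t − 4.905 t². Setting y = 0 and taking the positive root: t = [12.07 + √(12.07² + 2·9.81·45.1)] / 9.81 = (12.07 + 32.10) / 9.81 = 4.503 s.
Vertical velocity at impact: v_y = v_y0 − g t = 12.07 − 9.81 × 4.503 = −32.10 m/s.
Speed: |v| = √(vₓ² + v_y²) = √(37.82² + 32.10²) = 49.61 m/s.

49.61 m/s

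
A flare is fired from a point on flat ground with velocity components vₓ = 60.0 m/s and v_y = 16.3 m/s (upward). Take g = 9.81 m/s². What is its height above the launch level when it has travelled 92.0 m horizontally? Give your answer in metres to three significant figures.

13.5 m

At x = 92.0 m, t = x/vₓ = 92.0/60.00 = 1.533 s.
Height: y = v_y0 t − ½ g t² = 16.30 × 1.533 − 4.905 × 1.533² = 24.99 − 11.53 = 13.46 m.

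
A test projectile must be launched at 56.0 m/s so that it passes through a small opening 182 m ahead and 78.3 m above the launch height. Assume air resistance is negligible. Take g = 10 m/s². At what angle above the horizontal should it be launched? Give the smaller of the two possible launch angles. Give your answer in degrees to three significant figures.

45.7°

Trajectory: y = x tanθ − g x² (1 + tan²θ)/(2v₀²). With x = 182, y = 78.3, v₀ = 56.0, g = 10.0:
52.81 tan²θ − 182 tanθ + (131.1) = 0.
tanθ = [182 ± √(182² − 4 × 52.81 × (131.1))] / (2 × 52.81) = (182 ± 73.66) / 105.6, giving tanθ = 1.026 or 2.420.
θ = 45.73° or 67.55°; the smaller is 45.73°.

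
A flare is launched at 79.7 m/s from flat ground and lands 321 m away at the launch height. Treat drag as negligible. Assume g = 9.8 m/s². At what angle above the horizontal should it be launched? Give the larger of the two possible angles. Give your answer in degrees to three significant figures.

75.2°

From R = (v₀²/g) sin 2θ: sin 2θ = 9.80 × 321 / 6352.1 = 0.4952.
2θ = 29.69° or 180° − 29.69° = 150.3°, so θ = 14.84° or 75.16°.
The larger angle is 75.16°.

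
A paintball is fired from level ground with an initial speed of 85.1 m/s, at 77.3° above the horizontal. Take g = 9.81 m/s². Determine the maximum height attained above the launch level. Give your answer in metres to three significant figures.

vₓ = 85.10 cos 77.3° = 18.71 m/s; v_y0 = 85.10 sin 77.3° = 83.02 m/s.
Peak height H = v_y0² / (2g) = 6892.0 / 19.62 = 351.3 m.

351 m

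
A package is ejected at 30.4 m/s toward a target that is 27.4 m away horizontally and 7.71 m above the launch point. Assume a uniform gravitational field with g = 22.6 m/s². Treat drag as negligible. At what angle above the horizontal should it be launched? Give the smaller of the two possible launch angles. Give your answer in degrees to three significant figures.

Trajectory: y = x tanθ − g x² (1 + tan²θ)/(2v₀²). With x = 27.4, y = 7.71, v₀ = 30.4, g = 22.6:
9.180 tan²θ − 27.4 tanθ + (16.89) = 0.
tanθ = [27.4 ± √(27.4² − 4 × 9.180 × (16.89))] / (2 × 9.180) = (27.4 ± 11.43) / 18.36, giving tanθ = 0.8700 or 2.115.
θ = 41.02° or 64.69°; the smaller is 41.02°.

41.0°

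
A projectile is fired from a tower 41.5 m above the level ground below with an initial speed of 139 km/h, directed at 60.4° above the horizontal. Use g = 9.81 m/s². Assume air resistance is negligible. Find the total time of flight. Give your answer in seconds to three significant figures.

7.91 s

Convert: 139 km/h = 139/3.6 = 38.61 m/s.
vₓ = 38.61 cos 60.4° = 19.07 m/s; v_y0 = 38.61 sin 60.4° = 33.57 m/s.
With up positive and y = 0 at the ground: y(t) = 41.5 + (33.57) t − 4.905 t². Setting y = 0 and taking the positive root: t = [33.57 + √(33.57² + 2·9.81·41.5)] / 9.81 = (33.57 + 44.06) / 9.81 = 7.914 s.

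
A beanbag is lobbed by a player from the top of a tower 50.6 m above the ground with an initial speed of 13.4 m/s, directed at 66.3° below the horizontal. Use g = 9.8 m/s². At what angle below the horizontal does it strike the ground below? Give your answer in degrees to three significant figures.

Resolve: vₓ = 13.40 cos 66.3° = 5.386 m/s and v_y0 = −12.27 m/s (downward).
The projectile lands when y = 50.6 + (−12.27) t − ½·9.80·t² = 0. Positive root: t = (−12.27 + √(12.27² + 2·9.80·50.6)) / 9.80 = (−12.27 + 33.80) / 9.80 = 2.197 s.
At impact: v_y = v_y0 − g t = −33.80 m/s; vₓ = 5.386 m/s.
Angle below horizontal: arctan(|v_y|/vₓ) = arctan(33.80/5.386) = 80.95°.

80.9°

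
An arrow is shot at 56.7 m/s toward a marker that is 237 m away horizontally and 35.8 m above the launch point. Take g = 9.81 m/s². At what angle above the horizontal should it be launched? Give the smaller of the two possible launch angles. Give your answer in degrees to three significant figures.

Trajectory: y = x tanθ − g x² (1 + tan²θ)/(2v₀²). With x = 237, y = 35.8, v₀ = 56.7, g = 9.81:
85.70 tan²θ − 237 tanθ + (121.5) = 0.
tanθ = [237 ± √(237² − 4 × 85.70 × (121.5))] / (2 × 85.70) = (237 ± 120.5) / 171.4, giving tanθ = 0.6797 or 2.086.
θ = 34.20° or 64.39°; the smaller is 34.20°.

34.2°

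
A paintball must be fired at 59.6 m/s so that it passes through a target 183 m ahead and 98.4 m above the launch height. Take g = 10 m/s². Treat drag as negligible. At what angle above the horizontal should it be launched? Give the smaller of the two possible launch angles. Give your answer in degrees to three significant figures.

48.1°

Trajectory: y = x tanθ − g x² (1 + tan²θ)/(2v₀²). With x = 183, y = 98.4, v₀ = 59.6, g = 10.0:
47.14 tan²θ − 183 tanθ + (145.5) = 0.
tanθ = [183 ± √(183² − 4 × 47.14 × (145.5))] / (2 × 47.14) = (183 ± 77.76) / 94.28, giving tanθ = 1.116 or 2.766.
θ = 48.14° or 70.12°; the smaller is 48.14°.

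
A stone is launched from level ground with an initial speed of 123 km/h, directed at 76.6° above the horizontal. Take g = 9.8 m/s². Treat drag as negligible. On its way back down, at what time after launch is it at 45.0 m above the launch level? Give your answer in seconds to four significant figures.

4.914 s

Convert: 123 km/h = 123/3.6 = 34.17 m/s.
Resolve: vₓ = 34.17 cos 76.6° = 7.918 m/s and v_y0 = 34.17 sin 76.6° = 33.24 m/s.
Height y(t) = 33.24 t − 4.900 t² = 45.0 gives 4.900 t² − 33.24 t + 45.0 = 0.
t = [33.24 ± √(33.24² − 2·9.80·45.0)] / 9.80 = (33.24 ± 14.92) / 9.80, so t = 1.869 s or t = 4.914 s.
The descending-branch root is 4.914 s.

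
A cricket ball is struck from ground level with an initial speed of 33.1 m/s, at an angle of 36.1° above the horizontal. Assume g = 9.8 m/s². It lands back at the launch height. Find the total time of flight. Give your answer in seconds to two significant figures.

4.0 s

vₓ = 33.10 cos 36.1° = 26.74 m/s; v_y0 = 33.10 sin 36.1° = 19.50 m/s.
It returns to y = 0 when t = 2 v_y0 / g = 2(19.50)/9.80 = 3.980 s.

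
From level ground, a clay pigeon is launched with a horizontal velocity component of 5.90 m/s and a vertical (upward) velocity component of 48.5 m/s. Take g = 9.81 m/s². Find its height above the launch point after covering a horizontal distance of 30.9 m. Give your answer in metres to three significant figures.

119 m

Time to reach x = 30.9 m: t = x/vₓ = 30.9/5.900 = 5.237 s.
Height: y = v_y0 t − ½ g t² = 48.50 × 5.237 − 4.905 × 5.237² = 254.0 − 134.5 = 119.5 m.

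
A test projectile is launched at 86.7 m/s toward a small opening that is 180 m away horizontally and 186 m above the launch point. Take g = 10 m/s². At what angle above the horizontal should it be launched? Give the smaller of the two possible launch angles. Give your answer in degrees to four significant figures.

54.10°

Trajectory: y = x tanθ − g x² (1 + tan²θ)/(2v₀²). With x = 180, y = 186, v₀ = 86.7, g = 10.0:
21.55 tan²θ − 180 tanθ + (207.6) = 0.
tanθ = [180 ± √(180² − 4 × 21.55 × (207.6))] / (2 × 21.55) = (180 ± 120.4) / 43.10, giving tanθ = 1.382 or 6.970.
θ = 54.10° or 81.84°; the smaller is 54.10°.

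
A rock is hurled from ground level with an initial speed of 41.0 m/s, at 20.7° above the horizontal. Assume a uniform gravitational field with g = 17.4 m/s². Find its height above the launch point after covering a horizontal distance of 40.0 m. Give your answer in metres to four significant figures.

vₓ = 41.00 cos 20.7° = 38.35 m/s; v_y0 = 41.00 sin 20.7° = 14.49 m/s.
Time to reach x = 40.0 m: t = x/vₓ = 40.0/38.35 = 1.043 s.
Height: y = v_y0 t − ½ g t² = 14.49 × 1.043 − 8.700 × 1.043² = 15.11 − 9.463 = 5.652 m.

5.652 m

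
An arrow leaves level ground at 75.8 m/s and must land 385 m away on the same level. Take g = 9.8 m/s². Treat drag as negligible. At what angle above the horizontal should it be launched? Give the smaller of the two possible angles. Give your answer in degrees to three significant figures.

Level-ground range R = v₀² sin(2θ)/g ⇒ sin(2θ) = gR/v₀² = 9.80 × 385 / 75.8² = 0.6567.
2θ = 41.05° or 180° − 41.05° = 139.0°, so θ = 20.52° or 69.48°.
The smaller angle is 20.52°.

20.5°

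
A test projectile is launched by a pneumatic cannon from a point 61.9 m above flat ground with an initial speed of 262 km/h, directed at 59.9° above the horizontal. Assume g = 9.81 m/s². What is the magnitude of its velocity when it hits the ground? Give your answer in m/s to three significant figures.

Convert: 262 km/h = 262/3.6 = 72.78 m/s.
vₓ = 72.78 cos 59.9° = 36.50 m/s; v_y0 = 72.78 sin 59.9° = 62.96 m/s.
The projectile lands when y = 61.9 + (62.96) t − ½·9.81·t² = 0. Positive root: t = (62.96 + √(62.96² + 2·9.81·61.9)) / 9.81 = (62.96 + 71.96) / 9.81 = 13.75 s.
Vertical velocity at impact: v_y = v_y0 − g t = 62.96 − 9.81 × 13.75 = −71.96 m/s.
Speed: |v| = √(vₓ² + v_y²) = √(36.50² + 71.96²) = 80.69 m/s.

80.7 m/s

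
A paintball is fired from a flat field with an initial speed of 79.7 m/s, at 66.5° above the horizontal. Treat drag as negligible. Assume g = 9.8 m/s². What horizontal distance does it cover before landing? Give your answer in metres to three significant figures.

474 m

vₓ = 79.70 cos 66.5° = 31.78 m/s; v_y0 = 79.70 sin 66.5° = 73.09 m/s.
Flight time T = 2 v_y0 / g = 14.92 s.
Horizontal distance R = vₓ T = 31.78 × 14.92 = 474.0 m.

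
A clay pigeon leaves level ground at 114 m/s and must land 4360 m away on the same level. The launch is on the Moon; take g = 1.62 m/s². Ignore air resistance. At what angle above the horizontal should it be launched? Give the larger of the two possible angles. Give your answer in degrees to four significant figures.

R = v₀² sin 2θ / g gives sin 2θ = gR/v₀² = 1.62·4360/114² = 0.5435.
2θ = 32.92° or 180° − 32.92° = 147.1°, so θ = 16.46° or 73.54°.
The larger angle is 73.54°.

73.54°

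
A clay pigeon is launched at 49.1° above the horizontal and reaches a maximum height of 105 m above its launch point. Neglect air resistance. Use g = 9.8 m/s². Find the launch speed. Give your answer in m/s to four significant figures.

At the peak v_y = 0, so v_y0 = √(2gH) = √(2 × 9.80 × 105) = 45.37 m/s.
v_y0 = v₀ sin θ ⇒ v₀ = 45.37 / sin 49.1° = 60.02 m/s.

60.02 m/s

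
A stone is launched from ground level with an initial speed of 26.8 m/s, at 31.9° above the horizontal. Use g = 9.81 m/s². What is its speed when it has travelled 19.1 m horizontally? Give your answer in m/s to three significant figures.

23.5 m/s

Components: vₓ = 26.80 cos 31.9° = 22.75 m/s, v_y0 = 26.80 sin 31.9° = 14.16 m/s.
x = vₓ t ⇒ t = 19.1/22.75 = 0.8395 s.
Vertical velocity there: v_y = v_y0 − g t = 14.16 − 9.81 × 0.8395 = 5.927 m/s.
Speed: √(vₓ² + v_y²) = √(22.75² + 5.927²) = 23.51 m/s.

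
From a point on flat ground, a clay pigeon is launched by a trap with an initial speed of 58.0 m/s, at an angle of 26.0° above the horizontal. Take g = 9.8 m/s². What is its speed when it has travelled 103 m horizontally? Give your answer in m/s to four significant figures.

52.48 m/s

Components: vₓ = 58.00 cos 26.0° = 52.13 m/s, v_y0 = 58.00 sin 26.0° = 25.43 m/s.
Time to reach x = 103 m: t = x/vₓ = 103/52.13 = 1.976 s.
Vertical velocity there: v_y = v_y0 − g t = 25.43 − 9.80 × 1.976 = 6.062 m/s.
Speed: √(vₓ² + v_y²) = √(52.13² + 6.062²) = 52.48 m/s.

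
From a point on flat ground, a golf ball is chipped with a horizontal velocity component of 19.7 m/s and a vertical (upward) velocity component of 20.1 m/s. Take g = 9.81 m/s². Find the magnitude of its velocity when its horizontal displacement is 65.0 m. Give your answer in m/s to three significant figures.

Time to reach x = 65.0 m: t = x/vₓ = 65.0/19.70 = 3.299 s.
Vertical velocity there: v_y = v_y0 − g t = 20.10 − 9.81 × 3.299 = −12.27 m/s.
Speed: √(vₓ² + v_y²) = √(19.70² + 12.27²) = 23.21 m/s.

23.2 m/s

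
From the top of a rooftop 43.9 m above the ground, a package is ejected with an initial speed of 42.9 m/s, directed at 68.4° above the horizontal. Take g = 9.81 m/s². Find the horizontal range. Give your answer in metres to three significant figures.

Resolve: vₓ = 42.90 cos 68.4° = 15.79 m/s and v_y0 = 42.90 sin 68.4° = 39.89 m/s.
With up positive and y = 0 at the ground: y(t) = 43.9 + (39.89) t − 4.905 t². Setting y = 0 and taking the positive root: t = [39.89 + √(39.89² + 2·9.81·43.9)] / 9.81 = (39.89 + 49.52) / 9.81 = 9.114 s.
Horizontal distance: R = vₓ t = 15.79 × 9.114 = 143.9 m.

144 m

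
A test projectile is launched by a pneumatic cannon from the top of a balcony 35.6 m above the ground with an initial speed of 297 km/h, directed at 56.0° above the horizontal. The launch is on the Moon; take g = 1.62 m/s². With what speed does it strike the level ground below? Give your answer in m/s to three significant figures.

83.2 m/s

Convert: 297 km/h = 297/3.6 = 82.50 m/s.
vₓ = 82.50 cos 56.0° = 46.13 m/s; v_y0 = 82.50 sin 56.0° = 68.40 m/s.
With up positive and y = 0 at the ground: y(t) = 35.6 + (68.40) t − 0.8100 t². Setting y = 0 and taking the positive root: t = [68.40 + √(68.40² + 2·1.62·35.6)] / 1.62 = (68.40 + 69.23) / 1.62 = 84.96 s.
Vertical velocity at impact: v_y = v_y0 − g t = 68.40 − 1.62 × 84.96 = −69.23 m/s.
Speed: |v| = √(vₓ² + v_y²) = √(46.13² + 69.23²) = 83.20 m/s.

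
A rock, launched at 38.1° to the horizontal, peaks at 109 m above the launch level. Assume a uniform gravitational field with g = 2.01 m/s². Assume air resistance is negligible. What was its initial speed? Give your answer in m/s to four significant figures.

At the peak v_y = 0, so v_y0 = √(2gH) = √(2 × 2.01 × 109) = 20.93 m/s.
v_y0 = v₀ sin θ ⇒ v₀ = 20.93 / sin 38.1° = 33.92 m/s.

33.92 m/s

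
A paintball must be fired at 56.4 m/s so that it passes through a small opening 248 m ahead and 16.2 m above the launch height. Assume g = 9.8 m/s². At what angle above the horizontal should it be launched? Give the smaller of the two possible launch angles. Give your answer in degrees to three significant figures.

29.8°

Trajectory: y = x tanθ − g x² (1 + tan²θ)/(2v₀²). With x = 248, y = 16.2, v₀ = 56.4, g = 9.80:
94.74 tan²θ − 248 tanθ + (110.9) = 0.
tanθ = [248 ± √(248² − 4 × 94.74 × (110.9))] / (2 × 94.74) = (248 ± 139.5) / 189.5, giving tanθ = 0.5726 or 2.045.
θ = 29.80° or 63.94°; the smaller is 29.80°.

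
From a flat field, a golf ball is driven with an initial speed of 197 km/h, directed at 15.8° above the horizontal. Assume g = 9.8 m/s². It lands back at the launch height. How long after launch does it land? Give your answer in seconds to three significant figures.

Convert: 197 km/h = 197/3.6 = 54.72 m/s.
Horizontal component vₓ = 54.72 cos 15.8° = 52.65 m/s; vertical v_y0 = 54.72 sin 15.8° = 14.90 m/s.
Landing at launch height ⇒ T = 2 v_y0 / g = 2 × 14.90 / 9.80 = 3.041 s.

3.04 s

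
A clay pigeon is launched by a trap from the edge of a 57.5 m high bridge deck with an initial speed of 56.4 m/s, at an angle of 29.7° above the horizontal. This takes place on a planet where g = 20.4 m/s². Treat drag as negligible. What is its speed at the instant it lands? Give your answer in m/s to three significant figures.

vₓ = 56.40 cos 29.7° = 48.99 m/s; v_y0 = 56.40 sin 29.7° = 27.94 m/s.
The projectile lands when y = 57.5 + (27.94) t − ½·20.4·t² = 0. Positive root: t = (27.94 + √(27.94² + 2·20.4·57.5)) / 20.4 = (27.94 + 55.92) / 20.4 = 4.111 s.
Vertical velocity at impact: v_y = v_y0 − g t = 27.94 − 20.4 × 4.111 = −55.92 m/s.
Speed: |v| = √(vₓ² + v_y²) = √(48.99² + 55.92²) = 74.34 m/s.

74.3 m/s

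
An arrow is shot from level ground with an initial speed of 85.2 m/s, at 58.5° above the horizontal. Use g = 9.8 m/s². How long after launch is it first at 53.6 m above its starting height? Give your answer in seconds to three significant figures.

Horizontal component vₓ = 85.20 cos 58.5° = 44.52 m/s; vertical v_y0 = 85.20 sin 58.5° = 72.64 m/s.
Require v_y0 t − ½ g t² = 53.6, i.e. 4.900 t² − 72.64 t + 53.6 = 0.
t = [72.64 ± √(72.64² − 2·9.80·53.6)] / 9.80 = (72.64 ± 65.01) / 9.80, so t = 0.7787 s or t = 14.05 s.
The first (ascending) time is 0.7787 s.

0.779 s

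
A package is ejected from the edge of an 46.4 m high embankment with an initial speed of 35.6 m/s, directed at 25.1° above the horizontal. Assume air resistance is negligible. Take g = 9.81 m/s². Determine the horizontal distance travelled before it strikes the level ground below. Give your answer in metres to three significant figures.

Horizontal component vₓ = 35.60 cos 25.1° = 32.24 m/s; vertical v_y0 = 35.60 sin 25.1° = 15.10 m/s.
With up positive and y = 0 at the ground: y(t) = 46.4 + (15.10) t − 4.905 t². Setting y = 0 and taking the positive root: t = [15.10 + √(15.10² + 2·9.81·46.4)] / 9.81 = (15.10 + 33.74) / 9.81 = 4.979 s.
Horizontal distance: R = vₓ t = 32.24 × 4.979 = 160.5 m.

161 m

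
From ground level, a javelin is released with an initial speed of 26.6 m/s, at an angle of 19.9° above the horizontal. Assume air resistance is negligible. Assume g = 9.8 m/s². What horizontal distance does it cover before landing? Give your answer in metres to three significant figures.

Resolve: vₓ = 26.60 cos 19.9° = 25.01 m/s and v_y0 = 26.60 sin 19.9° = 9.054 m/s.
Time aloft: T = 2 v_y0 / g = 2 × 9.054 / 9.80 = 1.848 s.
Range: R = vₓ T = 25.01 × 1.848 = 46.22 m.

46.2 m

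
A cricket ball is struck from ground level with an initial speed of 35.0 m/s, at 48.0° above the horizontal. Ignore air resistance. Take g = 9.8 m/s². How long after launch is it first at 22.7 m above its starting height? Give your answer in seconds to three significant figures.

vₓ = 35.00 cos 48.0° = 23.42 m/s; v_y0 = 35.00 sin 48.0° = 26.01 m/s.
Set y = v_y0 t − ½ g t² = 22.7: 4.900 t² − 26.01 t + 22.7 = 0.
Quadratic formula: t = (26.01 ± √231.60) / 9.80 = (26.01 ± 15.22) / 9.80 → t = 1.101 s or 4.207 s.
The first (ascending) time is 1.101 s.

1.10 s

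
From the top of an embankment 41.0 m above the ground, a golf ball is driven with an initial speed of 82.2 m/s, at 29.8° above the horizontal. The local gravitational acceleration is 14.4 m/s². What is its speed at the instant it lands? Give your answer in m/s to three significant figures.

89.1 m/s

Horizontal component vₓ = 82.20 cos 29.8° = 71.33 m/s; vertical v_y0 = 82.20 sin 29.8° = 40.85 m/s.
With up positive and y = 0 at the ground: y(t) = 41.0 + (40.85) t − 7.200 t². Setting y = 0 and taking the positive root: t = [40.85 + √(40.85² + 2·14.4·41.0)] / 14.4 = (40.85 + 53.38) / 14.4 = 6.544 s.
Vertical velocity at impact: v_y = v_y0 − g t = 40.85 − 14.4 × 6.544 = −53.38 m/s.
Speed: |v| = √(vₓ² + v_y²) = √(71.33² + 53.38²) = 89.09 m/s.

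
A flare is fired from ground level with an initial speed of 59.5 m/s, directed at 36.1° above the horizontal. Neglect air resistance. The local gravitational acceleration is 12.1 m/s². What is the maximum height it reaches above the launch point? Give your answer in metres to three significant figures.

50.8 m

Components: vₓ = 59.50 cos 36.1° = 48.08 m/s, v_y0 = 59.50 sin 36.1° = 35.06 m/s.
At the apex v_y = 0, so H = v_y0²/(2g) = 35.06²/24.20 = 50.79 m.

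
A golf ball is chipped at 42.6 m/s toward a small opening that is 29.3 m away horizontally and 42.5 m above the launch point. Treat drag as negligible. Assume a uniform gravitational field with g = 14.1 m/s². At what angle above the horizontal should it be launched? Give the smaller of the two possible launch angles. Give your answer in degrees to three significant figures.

Trajectory: y = x tanθ − g x² (1 + tan²θ)/(2v₀²). With x = 29.3, y = 42.5, v₀ = 42.6, g = 14.1:
3.335 tan²θ − 29.3 tanθ + (45.84) = 0.
tanθ = [29.3 ± √(29.3² − 4 × 3.335 × (45.84))] / (2 × 3.335) = (29.3 ± 15.72) / 6.670, giving tanθ = 2.036 or 6.749.
θ = 63.85° or 81.57°; the smaller is 63.85°.

63.8°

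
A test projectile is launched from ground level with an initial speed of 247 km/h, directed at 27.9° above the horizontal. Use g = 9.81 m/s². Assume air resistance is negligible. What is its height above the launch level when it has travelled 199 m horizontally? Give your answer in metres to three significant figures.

Convert: 247 km/h = 247/3.6 = 68.61 m/s.
Horizontal component vₓ = 68.61 cos 27.9° = 60.64 m/s; vertical v_y0 = 68.61 sin 27.9° = 32.11 m/s.
x = vₓ t ⇒ t = 199/60.64 = 3.282 s.
Height: y = v_y0 t − ½ g t² = 32.11 × 3.282 − 4.905 × 3.282² = 105.4 − 52.83 = 52.53 m.

52.5 m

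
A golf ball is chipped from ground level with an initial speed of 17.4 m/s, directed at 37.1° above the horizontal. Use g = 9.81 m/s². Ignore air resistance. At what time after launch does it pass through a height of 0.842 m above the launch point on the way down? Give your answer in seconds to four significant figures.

2.056 s

Components: vₓ = 17.40 cos 37.1° = 13.88 m/s, v_y0 = 17.40 sin 37.1° = 10.50 m/s.
Set y = v_y0 t − ½ g t² = 0.842: 4.905 t² − 10.50 t + 0.842 = 0.
Quadratic formula: t = (10.50 ± √93.642) / 9.81 = (10.50 ± 9.677) / 9.81 → t = 0.08348 s or 2.056 s.
The descending-branch root is 2.056 s.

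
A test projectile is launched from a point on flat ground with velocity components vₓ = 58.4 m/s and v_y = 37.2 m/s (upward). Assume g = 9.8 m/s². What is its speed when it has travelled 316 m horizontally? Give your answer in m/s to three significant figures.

x = vₓ t ⇒ t = 316/58.40 = 5.411 s.
Vertical velocity there: v_y = v_y0 − g t = 37.20 − 9.80 × 5.411 = −15.83 m/s.
Speed: √(vₓ² + v_y²) = √(58.40² + 15.83²) = 60.51 m/s.

60.5 m/s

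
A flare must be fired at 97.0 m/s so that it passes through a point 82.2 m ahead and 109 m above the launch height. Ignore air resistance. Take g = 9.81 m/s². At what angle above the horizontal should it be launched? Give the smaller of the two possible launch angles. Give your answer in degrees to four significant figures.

55.60°

Trajectory: y = x tanθ − g x² (1 + tan²θ)/(2v₀²). With x = 82.2, y = 109, v₀ = 97.0, g = 9.81:
3.522 tan²θ − 82.2 tanθ + (112.5) = 0.
tanθ = [82.2 ± √(82.2² − 4 × 3.522 × (112.5))] / (2 × 3.522) = (82.2 ± 71.91) / 7.045, giving tanθ = 1.460 or 21.88.
θ = 55.60° or 87.38°; the smaller is 55.60°.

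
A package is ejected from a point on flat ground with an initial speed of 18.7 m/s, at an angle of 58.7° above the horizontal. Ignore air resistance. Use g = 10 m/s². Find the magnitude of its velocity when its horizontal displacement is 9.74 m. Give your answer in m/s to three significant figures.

Components: vₓ = 18.70 cos 58.7° = 9.715 m/s, v_y0 = 18.70 sin 58.7° = 15.98 m/s.
At x = 9.74 m, t = x/vₓ = 9.74/9.715 = 1.003 s.
Vertical velocity there: v_y = v_y0 − g t = 15.98 − 10.0 × 1.003 = 5.953 m/s.
Speed: √(vₓ² + v_y²) = √(9.715² + 5.953²) = 11.39 m/s.

11.4 m/s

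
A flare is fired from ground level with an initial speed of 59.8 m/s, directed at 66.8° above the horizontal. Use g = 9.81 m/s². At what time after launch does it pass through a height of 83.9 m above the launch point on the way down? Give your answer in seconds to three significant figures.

vₓ = 59.80 cos 66.8° = 23.56 m/s; v_y0 = 59.80 sin 66.8° = 54.96 m/s.
Require v_y0 t − ½ g t² = 83.9, i.e. 4.905 t² − 54.96 t + 83.9 = 0.
Quadratic formula: t = (54.96 ± √1375.0) / 9.81 = (54.96 ± 37.08) / 9.81 → t = 1.823 s or 9.383 s.
The descending-branch root is 9.383 s.

9.38 s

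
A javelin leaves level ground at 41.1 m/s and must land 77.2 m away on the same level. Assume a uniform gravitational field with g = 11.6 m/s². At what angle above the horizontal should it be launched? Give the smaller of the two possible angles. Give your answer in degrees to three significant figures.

From R = (v₀²/g) sin 2θ: sin 2θ = 11.6 × 77.2 / 1689.2 = 0.5301.
2θ = 32.02° or 180° − 32.02° = 148.0°, so θ = 16.01° or 73.99°.
The smaller angle is 16.01°.

16.0°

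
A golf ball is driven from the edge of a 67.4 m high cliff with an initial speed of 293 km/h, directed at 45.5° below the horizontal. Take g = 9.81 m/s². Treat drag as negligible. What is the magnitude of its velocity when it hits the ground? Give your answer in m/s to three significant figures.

89.1 m/s

Convert: 293 km/h = 293/3.6 = 81.39 m/s.
Resolve: vₓ = 81.39 cos 45.5° = 57.05 m/s and v_y0 = −58.05 m/s (downward).
Vertical motion (up positive, ground at y = 0): 4.905 t² − (−58.05) t − 67.4 = 0, so t = (−58.05 + √(58.05² + 2·9.81·67.4)) / 9.81 = (−58.05 + 68.50) / 9.81 = 1.065 s.
Vertical velocity at impact: v_y = v_y0 − g t = −58.05 − 9.81 × 1.065 = −68.50 m/s.
Speed: |v| = √(vₓ² + v_y²) = √(57.05² + 68.50²) = 89.14 m/s.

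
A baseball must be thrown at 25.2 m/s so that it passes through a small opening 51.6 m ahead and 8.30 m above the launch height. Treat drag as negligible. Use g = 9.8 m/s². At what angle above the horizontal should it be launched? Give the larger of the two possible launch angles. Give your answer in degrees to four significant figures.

Trajectory: y = x tanθ − g x² (1 + tan²θ)/(2v₀²). With x = 51.6, y = 8.30, v₀ = 25.2, g = 9.80:
20.54 tan²θ − 51.6 tanθ + (28.84) = 0.
tanθ = [51.6 ± √(51.6² − 4 × 20.54 × (28.84))] / (2 × 20.54) = (51.6 ± 17.09) / 41.09, giving tanθ = 0.8398 or 1.672.
θ = 40.02° or 59.11°; the larger is 59.11°.

59.11°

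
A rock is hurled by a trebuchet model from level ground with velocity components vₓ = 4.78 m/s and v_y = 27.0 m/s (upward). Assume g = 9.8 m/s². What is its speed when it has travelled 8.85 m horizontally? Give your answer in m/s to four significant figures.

10.06 m/s

At x = 8.85 m, t = x/vₓ = 8.85/4.780 = 1.851 s.
Vertical velocity there: v_y = v_y0 − g t = 27.00 − 9.80 × 1.851 = 8.856 m/s.
Speed: √(vₓ² + v_y²) = √(4.780² + 8.856²) = 10.06 m/s.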